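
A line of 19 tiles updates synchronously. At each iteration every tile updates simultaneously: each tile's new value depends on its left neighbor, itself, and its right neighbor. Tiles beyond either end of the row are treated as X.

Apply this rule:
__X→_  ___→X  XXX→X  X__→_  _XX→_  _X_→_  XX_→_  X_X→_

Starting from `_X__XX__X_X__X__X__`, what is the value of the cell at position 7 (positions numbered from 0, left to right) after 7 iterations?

iteration 1: ___________________
iteration 2: _XXXXXXXXXXXXXXXXX_
iteration 3: __XXXXXXXXXXXXXXX__
iteration 4: ___XXXXXXXXXXXXX___
iteration 5: _X__XXXXXXXXXXX__X_
iteration 6: _____XXXXXXXXX_____
iteration 7: _XXX__XXXXXXX__XXX_
position 7 holds X

X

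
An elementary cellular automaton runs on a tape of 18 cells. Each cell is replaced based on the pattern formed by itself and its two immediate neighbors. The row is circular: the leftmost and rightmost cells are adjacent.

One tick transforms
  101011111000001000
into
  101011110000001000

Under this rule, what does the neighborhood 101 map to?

0

At position 1 the neighborhood is 101; the next row has 0 there.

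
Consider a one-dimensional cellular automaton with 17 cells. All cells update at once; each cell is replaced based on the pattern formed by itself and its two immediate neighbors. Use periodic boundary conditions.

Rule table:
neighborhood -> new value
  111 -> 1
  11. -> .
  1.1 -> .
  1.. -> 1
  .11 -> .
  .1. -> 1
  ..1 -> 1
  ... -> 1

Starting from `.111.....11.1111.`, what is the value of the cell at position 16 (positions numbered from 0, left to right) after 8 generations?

1.1.11111....11.1
..1..111.1111....
11111.1...11.1111
1111..1111....111
111.11.11.1111.11
11.........11...1
1.111111111..111.
1..1111111.11.1..
position 16 holds .

.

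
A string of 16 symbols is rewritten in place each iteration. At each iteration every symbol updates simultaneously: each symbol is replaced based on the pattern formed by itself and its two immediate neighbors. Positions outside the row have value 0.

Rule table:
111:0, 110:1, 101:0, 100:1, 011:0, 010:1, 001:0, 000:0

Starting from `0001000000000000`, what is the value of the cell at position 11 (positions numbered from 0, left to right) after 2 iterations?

0

0001100000000000
0000110000000000
position 11 holds 0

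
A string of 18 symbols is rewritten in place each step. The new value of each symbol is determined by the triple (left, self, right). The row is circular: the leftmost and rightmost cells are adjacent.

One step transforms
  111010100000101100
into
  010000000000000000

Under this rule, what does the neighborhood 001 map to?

0

At position 11 the neighborhood is 001; the next row has 0 there.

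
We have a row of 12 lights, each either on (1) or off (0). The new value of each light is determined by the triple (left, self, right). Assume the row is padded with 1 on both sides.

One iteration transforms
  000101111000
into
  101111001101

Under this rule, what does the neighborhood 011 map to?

1

At position 5 the neighborhood is 011; the next row has 1 there.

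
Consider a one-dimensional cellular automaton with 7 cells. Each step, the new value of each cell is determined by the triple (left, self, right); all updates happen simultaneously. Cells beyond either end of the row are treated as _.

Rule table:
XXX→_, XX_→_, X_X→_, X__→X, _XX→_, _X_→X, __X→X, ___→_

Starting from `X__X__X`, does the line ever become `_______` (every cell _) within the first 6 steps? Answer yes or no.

yes

step 1: XXXXXXX
step 2: _______
all cells are _ at step 2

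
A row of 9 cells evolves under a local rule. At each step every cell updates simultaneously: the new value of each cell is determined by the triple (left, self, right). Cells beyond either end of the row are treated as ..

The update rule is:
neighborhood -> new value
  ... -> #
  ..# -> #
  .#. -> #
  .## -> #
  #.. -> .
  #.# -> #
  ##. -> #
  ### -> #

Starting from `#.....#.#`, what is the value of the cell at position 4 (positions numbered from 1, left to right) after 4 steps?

#

step 1: #.#######
step 2: #########
step 3: #########  (fixed point — unchanged through step 4)
position 4 holds #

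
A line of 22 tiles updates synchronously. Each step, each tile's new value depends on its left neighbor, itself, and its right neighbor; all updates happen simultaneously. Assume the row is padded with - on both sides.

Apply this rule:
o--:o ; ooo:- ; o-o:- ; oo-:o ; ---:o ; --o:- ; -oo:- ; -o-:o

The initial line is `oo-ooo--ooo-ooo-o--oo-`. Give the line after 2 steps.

step 1: -o---oo---o---o-oo--oo
step 2: -ooo--ooo-ooo-o--oo--o

-ooo--ooo-ooo-o--oo--o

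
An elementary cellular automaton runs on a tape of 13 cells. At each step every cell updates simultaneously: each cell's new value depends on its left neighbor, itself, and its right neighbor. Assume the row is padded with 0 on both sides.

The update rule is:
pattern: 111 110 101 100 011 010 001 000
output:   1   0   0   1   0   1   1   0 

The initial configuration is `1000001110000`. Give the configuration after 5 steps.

1100010101000
0010110101100
0110000100010
1001001110111
1111110100010

1111110100010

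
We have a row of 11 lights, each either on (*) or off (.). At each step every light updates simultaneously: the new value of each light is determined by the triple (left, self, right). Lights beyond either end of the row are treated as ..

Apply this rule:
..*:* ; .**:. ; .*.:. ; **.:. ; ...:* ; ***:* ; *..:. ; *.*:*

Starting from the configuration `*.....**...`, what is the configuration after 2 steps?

**.**..**..

step 1: ..****...**
step 2: **.**..**..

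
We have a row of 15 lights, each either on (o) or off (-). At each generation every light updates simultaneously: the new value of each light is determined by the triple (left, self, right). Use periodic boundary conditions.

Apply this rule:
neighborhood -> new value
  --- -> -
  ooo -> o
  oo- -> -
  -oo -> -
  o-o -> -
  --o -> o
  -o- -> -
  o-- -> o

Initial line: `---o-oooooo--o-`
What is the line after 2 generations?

oo-o-o-oo------

--o---oooo-oo-o
oo-o-o-oo------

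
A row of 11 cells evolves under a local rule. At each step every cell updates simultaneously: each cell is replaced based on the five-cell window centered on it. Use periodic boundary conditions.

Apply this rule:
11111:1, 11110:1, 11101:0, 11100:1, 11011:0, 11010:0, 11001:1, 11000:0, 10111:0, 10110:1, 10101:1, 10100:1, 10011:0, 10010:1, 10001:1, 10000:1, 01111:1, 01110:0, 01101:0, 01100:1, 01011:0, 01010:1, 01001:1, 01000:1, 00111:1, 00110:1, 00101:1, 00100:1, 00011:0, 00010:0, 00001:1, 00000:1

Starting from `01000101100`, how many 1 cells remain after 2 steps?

3

step 1: 01110101101
step 2: 00000101001
count of 1: 3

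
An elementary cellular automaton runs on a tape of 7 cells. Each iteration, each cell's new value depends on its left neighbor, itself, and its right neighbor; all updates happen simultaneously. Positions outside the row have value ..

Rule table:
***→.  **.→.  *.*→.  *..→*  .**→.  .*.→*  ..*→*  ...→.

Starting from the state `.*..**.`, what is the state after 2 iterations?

****..*
....***

....***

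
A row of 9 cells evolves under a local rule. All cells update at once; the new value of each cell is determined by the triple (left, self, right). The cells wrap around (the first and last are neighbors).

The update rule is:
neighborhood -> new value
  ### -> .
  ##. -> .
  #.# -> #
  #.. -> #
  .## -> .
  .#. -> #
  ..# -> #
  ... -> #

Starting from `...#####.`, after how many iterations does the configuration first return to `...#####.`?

###.....#
...#####.

2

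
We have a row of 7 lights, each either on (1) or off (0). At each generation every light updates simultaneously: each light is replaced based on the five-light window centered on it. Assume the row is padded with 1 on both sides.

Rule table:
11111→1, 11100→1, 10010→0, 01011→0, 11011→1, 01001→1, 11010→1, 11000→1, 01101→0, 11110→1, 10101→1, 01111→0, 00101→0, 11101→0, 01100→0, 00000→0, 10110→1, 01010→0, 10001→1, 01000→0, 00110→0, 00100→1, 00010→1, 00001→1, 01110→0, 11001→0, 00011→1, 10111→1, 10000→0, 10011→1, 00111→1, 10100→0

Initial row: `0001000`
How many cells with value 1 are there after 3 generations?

5

1111011
1110110
1101101
count of 1: 5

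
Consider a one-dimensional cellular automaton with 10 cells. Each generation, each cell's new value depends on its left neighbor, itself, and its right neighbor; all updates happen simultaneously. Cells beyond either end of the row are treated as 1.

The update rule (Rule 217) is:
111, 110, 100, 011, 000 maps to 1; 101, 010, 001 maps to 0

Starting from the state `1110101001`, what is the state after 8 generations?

1111111101

1110000101
1111110001
1111111101
1111111101  (fixed point — unchanged through generation 8)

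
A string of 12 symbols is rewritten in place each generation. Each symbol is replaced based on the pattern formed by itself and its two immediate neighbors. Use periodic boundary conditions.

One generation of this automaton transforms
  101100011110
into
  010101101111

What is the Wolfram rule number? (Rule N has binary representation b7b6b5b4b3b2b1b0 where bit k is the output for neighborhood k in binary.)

227

position 8: 111 → 1  (bit 7 = 1)
position 3: 110 → 1  (bit 6 = 1)
position 1: 101 → 1  (bit 5 = 1)
position 4: 100 → 0  (bit 4 = 0)
position 2: 011 → 0  (bit 3 = 0)
position 0: 010 → 0  (bit 2 = 0)
position 6: 001 → 1  (bit 1 = 1)
position 5: 000 → 1  (bit 0 = 1)
bits b7..b0 = 11100011 = 227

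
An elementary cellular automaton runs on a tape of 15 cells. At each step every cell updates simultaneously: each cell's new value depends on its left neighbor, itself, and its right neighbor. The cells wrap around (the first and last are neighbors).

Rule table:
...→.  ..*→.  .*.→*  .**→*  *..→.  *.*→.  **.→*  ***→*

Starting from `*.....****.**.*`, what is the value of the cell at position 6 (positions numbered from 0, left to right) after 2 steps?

*.....****.**.*  (fixed point — unchanged through step 2)
position 6 holds *

*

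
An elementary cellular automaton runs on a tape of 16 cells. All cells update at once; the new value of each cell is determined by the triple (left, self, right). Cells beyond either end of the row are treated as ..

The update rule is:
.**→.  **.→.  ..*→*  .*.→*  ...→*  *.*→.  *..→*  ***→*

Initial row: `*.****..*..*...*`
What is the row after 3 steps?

step 1: *..**.**********
step 2: ***....********.
step 3: .*.****.******.*

.*.****.******.*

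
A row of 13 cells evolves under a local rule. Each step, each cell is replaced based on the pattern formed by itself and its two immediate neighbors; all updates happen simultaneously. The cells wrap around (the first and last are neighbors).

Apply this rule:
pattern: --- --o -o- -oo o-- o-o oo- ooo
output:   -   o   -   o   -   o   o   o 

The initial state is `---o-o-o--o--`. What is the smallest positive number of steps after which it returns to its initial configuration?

step 1: --o-o-o--o---
step 2: -o-o-o--o----
step 3: o-o-o--o-----
step 4: -o-o--o-----o
step 5: o-o--o-----o-
step 6: -o--o-----o-o
step 7: o--o-----o-o-
step 8: --o-----o-o-o
step 9: -o-----o-o-o-
step 10: o-----o-o-o--
step 11: -----o-o-o--o
step 12: ----o-o-o--o-
step 13: ---o-o-o--o--

13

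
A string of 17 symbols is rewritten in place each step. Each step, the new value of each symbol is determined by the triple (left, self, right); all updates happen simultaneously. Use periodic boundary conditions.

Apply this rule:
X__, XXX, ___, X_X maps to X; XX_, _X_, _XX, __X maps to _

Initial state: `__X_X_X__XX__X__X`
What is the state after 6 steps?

__X__X__X_X__X__X

X__X_X_X___X__X__
_X__X_X_XX__X__X_
__X__X_X__X__X__X
X__X__X_X__X__X__
_X__X__X_X__X__X_
__X__X__X_X__X__X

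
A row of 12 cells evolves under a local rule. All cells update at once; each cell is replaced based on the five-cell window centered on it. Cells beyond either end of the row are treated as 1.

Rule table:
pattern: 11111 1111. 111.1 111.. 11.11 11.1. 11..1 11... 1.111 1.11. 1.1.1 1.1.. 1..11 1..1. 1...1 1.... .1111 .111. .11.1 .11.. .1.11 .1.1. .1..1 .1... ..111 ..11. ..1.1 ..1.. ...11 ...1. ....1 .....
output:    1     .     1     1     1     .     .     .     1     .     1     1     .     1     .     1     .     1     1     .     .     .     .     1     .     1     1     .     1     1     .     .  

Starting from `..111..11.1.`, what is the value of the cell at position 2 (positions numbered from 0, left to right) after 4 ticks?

...11..11.1.
..11...11.1.
..1...111.1.
.1.1.1.11.1.
position 2 holds .

.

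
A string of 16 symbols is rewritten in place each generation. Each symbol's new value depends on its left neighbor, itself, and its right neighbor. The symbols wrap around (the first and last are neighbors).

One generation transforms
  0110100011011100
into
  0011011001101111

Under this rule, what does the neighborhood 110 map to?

1

At position 2 the neighborhood is 110; the next row has 1 there.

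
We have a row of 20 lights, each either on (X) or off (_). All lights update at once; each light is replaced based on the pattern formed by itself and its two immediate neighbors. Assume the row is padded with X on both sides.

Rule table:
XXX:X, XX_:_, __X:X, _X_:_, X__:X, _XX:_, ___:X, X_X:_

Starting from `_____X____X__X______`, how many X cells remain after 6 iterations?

iteration 1: XXXXX_XXXX_XX_XXXXXX
iteration 2: XXXX___XX______XXXXX
iteration 3: XXX_XXX__XXXXXX_XXXX
iteration 4: XX___X_XX_XXXX___XXX
iteration 5: X_XXX______XX_XXX_XX
iteration 6: ___X_XXXXXX____X___X
count of X: 9

9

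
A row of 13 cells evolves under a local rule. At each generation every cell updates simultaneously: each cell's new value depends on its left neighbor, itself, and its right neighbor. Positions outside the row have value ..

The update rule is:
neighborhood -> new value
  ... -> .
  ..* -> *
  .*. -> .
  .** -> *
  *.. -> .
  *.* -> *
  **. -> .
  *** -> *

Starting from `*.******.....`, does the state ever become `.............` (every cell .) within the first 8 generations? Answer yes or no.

yes

generation 1: .******......
generation 2: ******.......
generation 3: *****........
generation 4: ****.........
generation 5: ***..........
generation 6: **...........
generation 7: *............
generation 8: .............
all cells are . at generation 8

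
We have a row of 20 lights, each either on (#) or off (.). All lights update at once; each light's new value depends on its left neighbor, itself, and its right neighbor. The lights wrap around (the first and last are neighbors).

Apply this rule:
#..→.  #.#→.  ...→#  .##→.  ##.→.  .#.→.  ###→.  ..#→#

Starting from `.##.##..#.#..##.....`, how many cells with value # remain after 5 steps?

step 1: #......#....#...####
step 2: ..#####..###..##....
step 3: ##......#....#...###
step 4: ...#####..###..##...
step 5: ###......#....#...##
count of #: 7

7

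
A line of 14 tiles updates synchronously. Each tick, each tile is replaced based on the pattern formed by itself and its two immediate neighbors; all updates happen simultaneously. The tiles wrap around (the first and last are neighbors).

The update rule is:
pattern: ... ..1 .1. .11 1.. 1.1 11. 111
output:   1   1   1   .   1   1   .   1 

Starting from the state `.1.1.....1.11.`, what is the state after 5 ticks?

.1.1111.1.1111

11111111111..1
1111111111.11.
.11111111.1..1
1.111111.11111
.1.1111.1.1111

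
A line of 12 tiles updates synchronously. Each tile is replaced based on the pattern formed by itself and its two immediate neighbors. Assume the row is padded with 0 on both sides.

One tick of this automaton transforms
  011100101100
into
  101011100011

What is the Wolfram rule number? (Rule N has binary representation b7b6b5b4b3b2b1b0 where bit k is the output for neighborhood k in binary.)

151

position 2: 111 → 1  (bit 7 = 1)
position 3: 110 → 0  (bit 6 = 0)
position 7: 101 → 0  (bit 5 = 0)
position 4: 100 → 1  (bit 4 = 1)
position 1: 011 → 0  (bit 3 = 0)
position 6: 010 → 1  (bit 2 = 1)
position 0: 001 → 1  (bit 1 = 1)
position 11: 000 → 1  (bit 0 = 1)
bits b7..b0 = 10010111 = 151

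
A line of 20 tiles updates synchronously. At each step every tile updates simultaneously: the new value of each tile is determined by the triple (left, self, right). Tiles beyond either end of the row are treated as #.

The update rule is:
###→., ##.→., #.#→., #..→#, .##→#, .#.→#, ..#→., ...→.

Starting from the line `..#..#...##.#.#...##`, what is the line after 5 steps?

#.##.#.#.#..#.#.#.#.

#.##.##..#..#.##..#.
..#..#.#.##.#.#.#.#.
#.##.#.#.#..#.#.#.#.
..#..#.#.##.#.#.#.#.  (repeats step 2; period 2)
step 5: #.##.#.#.#..#.#.#.#.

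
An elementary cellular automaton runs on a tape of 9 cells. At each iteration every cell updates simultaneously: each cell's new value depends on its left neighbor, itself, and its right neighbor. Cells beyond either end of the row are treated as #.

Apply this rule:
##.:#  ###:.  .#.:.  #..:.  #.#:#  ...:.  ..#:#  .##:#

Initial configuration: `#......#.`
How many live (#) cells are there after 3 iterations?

iteration 1: #.....#.#
iteration 2: #....#.##
iteration 3: #...#.##.
count of #: 4

4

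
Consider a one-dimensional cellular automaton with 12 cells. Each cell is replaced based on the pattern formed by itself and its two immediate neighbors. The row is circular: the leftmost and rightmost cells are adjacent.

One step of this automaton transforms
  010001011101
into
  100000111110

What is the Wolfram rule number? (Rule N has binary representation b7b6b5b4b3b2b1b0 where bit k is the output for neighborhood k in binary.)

232

position 8: 111 → 1  (bit 7 = 1)
position 9: 110 → 1  (bit 6 = 1)
position 0: 101 → 1  (bit 5 = 1)
position 2: 100 → 0  (bit 4 = 0)
position 7: 011 → 1  (bit 3 = 1)
position 1: 010 → 0  (bit 2 = 0)
position 4: 001 → 0  (bit 1 = 0)
position 3: 000 → 0  (bit 0 = 0)
bits b7..b0 = 11101000 = 232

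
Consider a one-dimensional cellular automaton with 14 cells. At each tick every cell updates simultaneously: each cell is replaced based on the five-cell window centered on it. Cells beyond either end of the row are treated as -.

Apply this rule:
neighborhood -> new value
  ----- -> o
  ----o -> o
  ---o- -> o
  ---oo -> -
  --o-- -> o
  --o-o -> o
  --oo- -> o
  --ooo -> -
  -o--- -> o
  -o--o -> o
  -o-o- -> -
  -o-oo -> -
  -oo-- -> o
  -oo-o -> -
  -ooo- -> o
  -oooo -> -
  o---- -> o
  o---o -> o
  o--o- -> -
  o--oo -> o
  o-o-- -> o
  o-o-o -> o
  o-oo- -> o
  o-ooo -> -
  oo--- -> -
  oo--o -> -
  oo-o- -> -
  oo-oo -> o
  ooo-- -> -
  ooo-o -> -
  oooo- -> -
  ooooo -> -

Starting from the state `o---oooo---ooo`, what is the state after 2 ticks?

ooo------o--o-
-o--ooooooo-oo

-o--ooooooo-oo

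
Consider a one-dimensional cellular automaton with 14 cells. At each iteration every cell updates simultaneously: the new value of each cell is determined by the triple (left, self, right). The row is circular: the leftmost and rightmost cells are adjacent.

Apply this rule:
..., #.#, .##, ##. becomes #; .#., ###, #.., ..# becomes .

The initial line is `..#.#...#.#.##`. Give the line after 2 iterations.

.#........##.#

iteration 1: ...#..#..#.###
iteration 2: .#........##.#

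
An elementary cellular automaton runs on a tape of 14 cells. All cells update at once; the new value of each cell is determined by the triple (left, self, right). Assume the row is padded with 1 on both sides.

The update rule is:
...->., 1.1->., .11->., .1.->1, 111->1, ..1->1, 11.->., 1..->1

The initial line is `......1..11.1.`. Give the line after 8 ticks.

111.1..111.11.

1....1111...1.
.1..1.11.1.11.
.1111....1....
..11.1..111..1
11...111.1.11.
1.1.1.1..1....
..1.1.11111..1
111.1..111.11.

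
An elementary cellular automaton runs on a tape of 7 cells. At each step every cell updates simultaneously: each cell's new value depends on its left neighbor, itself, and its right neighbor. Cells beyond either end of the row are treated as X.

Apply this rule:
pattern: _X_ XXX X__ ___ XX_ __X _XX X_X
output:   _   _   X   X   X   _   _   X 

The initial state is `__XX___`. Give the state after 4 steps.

X__XXX_
XX___XX
_XXX___
X__XXX_

X__XXX_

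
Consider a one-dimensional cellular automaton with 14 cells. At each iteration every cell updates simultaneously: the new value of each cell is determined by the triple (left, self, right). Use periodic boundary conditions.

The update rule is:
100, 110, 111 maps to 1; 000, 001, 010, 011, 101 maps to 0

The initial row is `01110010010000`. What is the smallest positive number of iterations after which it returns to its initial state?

14

00111001001000
00011100100100
00001110010010
00000111001001
10000011100100
01000001110010
00100000111001
10010000011100
01001000001110
00100100000111
10010010000011
11001001000001
11100100100000
01110010010000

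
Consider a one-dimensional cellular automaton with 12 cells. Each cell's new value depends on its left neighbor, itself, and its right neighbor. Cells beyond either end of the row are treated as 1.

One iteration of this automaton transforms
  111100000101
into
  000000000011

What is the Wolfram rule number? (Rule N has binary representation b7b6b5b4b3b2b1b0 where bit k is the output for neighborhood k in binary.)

position 0: 111 → 0  (bit 7 = 0)
position 3: 110 → 0  (bit 6 = 0)
position 10: 101 → 1  (bit 5 = 1)
position 4: 100 → 0  (bit 4 = 0)
position 11: 011 → 1  (bit 3 = 1)
position 9: 010 → 0  (bit 2 = 0)
position 8: 001 → 0  (bit 1 = 0)
position 5: 000 → 0  (bit 0 = 0)
bits b7..b0 = 00101000 = 40

40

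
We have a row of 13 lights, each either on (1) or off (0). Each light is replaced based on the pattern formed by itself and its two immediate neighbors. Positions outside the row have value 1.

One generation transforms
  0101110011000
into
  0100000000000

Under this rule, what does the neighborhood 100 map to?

0

At position 6 the neighborhood is 100; the next row has 0 there.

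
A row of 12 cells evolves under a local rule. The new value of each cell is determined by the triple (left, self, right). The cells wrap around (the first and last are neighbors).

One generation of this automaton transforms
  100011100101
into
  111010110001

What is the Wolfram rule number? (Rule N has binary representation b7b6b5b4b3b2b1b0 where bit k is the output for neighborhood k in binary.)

position 5: 111 → 0  (bit 7 = 0)
position 0: 110 → 1  (bit 6 = 1)
position 10: 101 → 0  (bit 5 = 0)
position 1: 100 → 1  (bit 4 = 1)
position 4: 011 → 1  (bit 3 = 1)
position 9: 010 → 0  (bit 2 = 0)
position 3: 001 → 0  (bit 1 = 0)
position 2: 000 → 1  (bit 0 = 1)
bits b7..b0 = 01011001 = 89

89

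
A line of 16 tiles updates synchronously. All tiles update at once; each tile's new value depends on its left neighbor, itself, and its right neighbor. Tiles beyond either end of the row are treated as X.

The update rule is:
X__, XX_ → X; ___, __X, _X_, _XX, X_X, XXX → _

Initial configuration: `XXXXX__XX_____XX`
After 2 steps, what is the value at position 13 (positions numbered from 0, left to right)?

_

step 1: ____XX__XX______
step 2: X____XX__XX_____
position 13 holds _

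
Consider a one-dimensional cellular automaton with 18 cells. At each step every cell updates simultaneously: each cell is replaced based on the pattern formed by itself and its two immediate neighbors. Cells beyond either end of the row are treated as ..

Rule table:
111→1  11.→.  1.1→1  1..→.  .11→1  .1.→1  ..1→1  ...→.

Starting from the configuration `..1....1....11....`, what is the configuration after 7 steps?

step 1: .11...11...11.....
step 2: 11...11...11......
step 3: 1...11...11.......
step 4: 1..11...11........
step 5: 1.11...11.........
step 6: 111...11..........
step 7: 11...11...........

11...11...........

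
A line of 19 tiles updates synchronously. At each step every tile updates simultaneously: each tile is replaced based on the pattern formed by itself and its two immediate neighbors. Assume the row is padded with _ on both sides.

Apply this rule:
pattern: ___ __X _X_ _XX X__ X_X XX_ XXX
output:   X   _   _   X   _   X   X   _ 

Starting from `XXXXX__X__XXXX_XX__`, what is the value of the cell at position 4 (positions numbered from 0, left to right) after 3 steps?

X

X___X_____X__XXXX_X
__X___XXX____X__XX_
X___X_X_X_XX____XX_
position 4 holds X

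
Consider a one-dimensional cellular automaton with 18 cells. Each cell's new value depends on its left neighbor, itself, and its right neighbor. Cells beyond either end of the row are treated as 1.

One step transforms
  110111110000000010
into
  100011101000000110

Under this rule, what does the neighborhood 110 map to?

At position 1 the neighborhood is 110; the next row has 0 there.

0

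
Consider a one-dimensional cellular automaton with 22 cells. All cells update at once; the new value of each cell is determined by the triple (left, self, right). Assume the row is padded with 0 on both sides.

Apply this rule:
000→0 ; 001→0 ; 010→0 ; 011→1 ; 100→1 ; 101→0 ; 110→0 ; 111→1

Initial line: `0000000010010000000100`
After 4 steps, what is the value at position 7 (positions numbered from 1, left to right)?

step 1: 0000000001001000000010
step 2: 0000000000100100000001
step 3: 0000000000010010000000
step 4: 0000000000001001000000
position 7 holds 0

0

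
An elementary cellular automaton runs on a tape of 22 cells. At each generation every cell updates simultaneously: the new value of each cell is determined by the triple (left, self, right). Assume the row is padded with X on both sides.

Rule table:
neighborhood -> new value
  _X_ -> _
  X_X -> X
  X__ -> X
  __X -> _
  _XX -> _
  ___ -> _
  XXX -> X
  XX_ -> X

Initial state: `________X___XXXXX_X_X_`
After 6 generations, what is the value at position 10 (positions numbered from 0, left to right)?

_

generation 1: X________X___XXXXX_X_X
generation 2: XX________X___XXXXX_X_
generation 3: XXX________X___XXXXX_X
generation 4: XXXX________X___XXXXX_
generation 5: XXXXX________X___XXXXX
generation 6: XXXXXX________X___XXXX
position 10 holds _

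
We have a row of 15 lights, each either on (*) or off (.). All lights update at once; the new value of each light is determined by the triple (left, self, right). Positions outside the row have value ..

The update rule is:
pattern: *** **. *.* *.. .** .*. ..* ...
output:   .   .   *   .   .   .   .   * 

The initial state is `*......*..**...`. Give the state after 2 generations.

..****.......**
*......*****...

*......*****...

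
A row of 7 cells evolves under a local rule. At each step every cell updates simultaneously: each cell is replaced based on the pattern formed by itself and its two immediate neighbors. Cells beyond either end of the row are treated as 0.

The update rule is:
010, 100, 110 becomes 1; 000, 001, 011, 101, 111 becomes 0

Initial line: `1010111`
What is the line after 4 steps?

1010001
1011001
1001101
1100101

1100101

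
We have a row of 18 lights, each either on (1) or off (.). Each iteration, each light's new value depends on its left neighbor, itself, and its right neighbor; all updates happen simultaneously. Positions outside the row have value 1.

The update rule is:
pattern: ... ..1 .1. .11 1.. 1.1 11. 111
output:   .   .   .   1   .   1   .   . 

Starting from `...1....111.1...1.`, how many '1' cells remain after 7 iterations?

1

........1..1.....1
.................1
.................1  (fixed point — unchanged through iteration 7)
count of 1: 1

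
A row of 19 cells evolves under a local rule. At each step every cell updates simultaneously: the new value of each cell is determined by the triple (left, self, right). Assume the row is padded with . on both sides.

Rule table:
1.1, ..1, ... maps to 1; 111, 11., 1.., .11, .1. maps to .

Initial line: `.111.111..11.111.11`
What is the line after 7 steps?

1111...1....1..1...

1...1....1..1...1..
..11..111..1..11..1
11...1....1..1...1.
...11..111..1..11..
111...1....1..1...1
....11..111..1..11.
1111...1....1..1...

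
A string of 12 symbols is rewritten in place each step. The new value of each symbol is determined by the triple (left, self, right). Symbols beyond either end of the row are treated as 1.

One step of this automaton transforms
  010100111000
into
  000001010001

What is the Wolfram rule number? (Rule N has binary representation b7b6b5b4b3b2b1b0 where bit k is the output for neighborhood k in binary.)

position 7: 111 → 1  (bit 7 = 1)
position 8: 110 → 0  (bit 6 = 0)
position 0: 101 → 0  (bit 5 = 0)
position 4: 100 → 0  (bit 4 = 0)
position 6: 011 → 0  (bit 3 = 0)
position 1: 010 → 0  (bit 2 = 0)
position 5: 001 → 1  (bit 1 = 1)
position 10: 000 → 0  (bit 0 = 0)
bits b7..b0 = 10000010 = 130

130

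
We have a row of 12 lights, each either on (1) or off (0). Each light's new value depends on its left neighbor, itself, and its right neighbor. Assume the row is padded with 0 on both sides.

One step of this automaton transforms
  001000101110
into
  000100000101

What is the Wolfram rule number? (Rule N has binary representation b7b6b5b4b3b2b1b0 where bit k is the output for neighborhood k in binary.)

144

position 9: 111 → 1  (bit 7 = 1)
position 10: 110 → 0  (bit 6 = 0)
position 7: 101 → 0  (bit 5 = 0)
position 3: 100 → 1  (bit 4 = 1)
position 8: 011 → 0  (bit 3 = 0)
position 2: 010 → 0  (bit 2 = 0)
position 1: 001 → 0  (bit 1 = 0)
position 0: 000 → 0  (bit 0 = 0)
bits b7..b0 = 10010000 = 144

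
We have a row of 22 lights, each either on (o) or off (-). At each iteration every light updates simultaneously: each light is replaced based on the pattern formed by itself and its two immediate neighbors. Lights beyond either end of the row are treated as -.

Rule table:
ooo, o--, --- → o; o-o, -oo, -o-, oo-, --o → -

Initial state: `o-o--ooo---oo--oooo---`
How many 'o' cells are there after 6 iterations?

11

---o--o-oo---o--oo-ooo
oo--o-----oo--o-----o-
--o--oooo---o--oooo--o
o--o--oo-oo--o--oo-o--
-o--o------o--o-----oo
--o--ooooo--o--oooo---
count of o: 11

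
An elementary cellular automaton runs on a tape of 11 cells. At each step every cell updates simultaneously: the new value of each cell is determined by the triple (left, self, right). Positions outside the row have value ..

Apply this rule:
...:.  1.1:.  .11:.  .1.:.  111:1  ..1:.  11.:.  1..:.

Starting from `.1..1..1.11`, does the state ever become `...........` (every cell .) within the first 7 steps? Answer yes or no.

yes

step 1: ...........
all cells are . at step 1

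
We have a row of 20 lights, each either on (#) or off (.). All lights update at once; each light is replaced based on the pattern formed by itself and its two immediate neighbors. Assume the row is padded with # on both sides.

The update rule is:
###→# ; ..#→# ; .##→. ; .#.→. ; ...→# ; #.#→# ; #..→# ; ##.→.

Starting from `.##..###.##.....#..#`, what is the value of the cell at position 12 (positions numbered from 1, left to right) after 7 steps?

#

#..##.#.#..#####.##.
.##..#.#.##.###.#..#
#..##.#.#..#.#.#.##.
.##..#.#.##.#.#.#..#
#..##.#.#..#.#.#.##.  (repeats step 3; period 2)
step 7: #..##.#.#..#.#.#.##.
position 12 holds #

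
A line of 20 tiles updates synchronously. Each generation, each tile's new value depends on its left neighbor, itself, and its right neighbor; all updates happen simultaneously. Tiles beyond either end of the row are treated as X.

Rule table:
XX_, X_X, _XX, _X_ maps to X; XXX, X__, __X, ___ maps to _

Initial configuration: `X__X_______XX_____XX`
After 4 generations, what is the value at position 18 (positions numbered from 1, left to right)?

X__X_______XX_____X_
X__X_______XX_____XX  (repeats generation 0; period 2)
generation 4: X__X_______XX_____XX
position 18 holds _

_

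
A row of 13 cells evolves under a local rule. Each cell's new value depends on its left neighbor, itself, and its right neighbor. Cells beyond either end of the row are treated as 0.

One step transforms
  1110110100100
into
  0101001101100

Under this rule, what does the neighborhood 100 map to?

At position 8 the neighborhood is 100; the next row has 0 there.

0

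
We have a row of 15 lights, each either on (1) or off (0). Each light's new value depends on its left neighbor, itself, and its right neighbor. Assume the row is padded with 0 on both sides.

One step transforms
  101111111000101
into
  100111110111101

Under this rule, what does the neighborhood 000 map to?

1

At position 10 the neighborhood is 000; the next row has 1 there.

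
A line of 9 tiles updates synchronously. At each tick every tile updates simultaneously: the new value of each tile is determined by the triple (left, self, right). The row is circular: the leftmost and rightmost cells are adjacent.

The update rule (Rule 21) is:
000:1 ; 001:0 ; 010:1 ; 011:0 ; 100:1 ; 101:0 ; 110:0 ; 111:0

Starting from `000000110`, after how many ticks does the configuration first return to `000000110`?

111110001
000001100
111100011
000011000
111000111
000110000
110001111
001100000
100011111
011000000
000111111
110000000
001111110
100000001
011111100
000000011
111111000
000000110

18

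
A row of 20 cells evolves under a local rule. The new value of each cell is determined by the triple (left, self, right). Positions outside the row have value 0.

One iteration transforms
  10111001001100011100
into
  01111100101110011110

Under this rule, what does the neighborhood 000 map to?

At position 13 the neighborhood is 000; the next row has 0 there.

0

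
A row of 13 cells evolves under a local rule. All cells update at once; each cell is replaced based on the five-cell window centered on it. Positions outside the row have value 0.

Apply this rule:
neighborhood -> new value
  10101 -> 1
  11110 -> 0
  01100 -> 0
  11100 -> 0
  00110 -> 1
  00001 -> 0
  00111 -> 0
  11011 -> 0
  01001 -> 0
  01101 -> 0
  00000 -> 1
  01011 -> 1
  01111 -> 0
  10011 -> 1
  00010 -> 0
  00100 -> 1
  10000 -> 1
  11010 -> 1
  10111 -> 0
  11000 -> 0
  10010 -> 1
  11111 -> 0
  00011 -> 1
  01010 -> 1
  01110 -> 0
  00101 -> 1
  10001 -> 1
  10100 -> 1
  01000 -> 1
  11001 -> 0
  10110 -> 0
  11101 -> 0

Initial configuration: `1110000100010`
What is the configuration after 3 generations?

0000100111011
1100101000000
1001111111111

1001111111111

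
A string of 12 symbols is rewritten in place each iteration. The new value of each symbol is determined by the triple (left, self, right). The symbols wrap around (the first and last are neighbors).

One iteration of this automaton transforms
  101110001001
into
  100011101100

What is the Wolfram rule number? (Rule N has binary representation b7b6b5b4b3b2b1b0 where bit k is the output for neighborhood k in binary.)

position 3: 111 → 0  (bit 7 = 0)
position 0: 110 → 1  (bit 6 = 1)
position 1: 101 → 0  (bit 5 = 0)
position 5: 100 → 1  (bit 4 = 1)
position 2: 011 → 0  (bit 3 = 0)
position 8: 010 → 1  (bit 2 = 1)
position 7: 001 → 0  (bit 1 = 0)
position 6: 000 → 1  (bit 0 = 1)
bits b7..b0 = 01010101 = 85

85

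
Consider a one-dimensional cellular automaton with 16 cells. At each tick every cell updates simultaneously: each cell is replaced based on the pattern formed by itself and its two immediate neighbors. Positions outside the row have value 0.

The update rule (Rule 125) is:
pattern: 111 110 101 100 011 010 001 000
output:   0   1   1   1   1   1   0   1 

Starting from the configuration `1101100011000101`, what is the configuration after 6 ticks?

tick 1: 1111111011110111
tick 2: 1000001110011101
tick 3: 1111101011010111
tick 4: 1000111111111101
tick 5: 1110100000000111
tick 6: 1011111111110101

1011111111110101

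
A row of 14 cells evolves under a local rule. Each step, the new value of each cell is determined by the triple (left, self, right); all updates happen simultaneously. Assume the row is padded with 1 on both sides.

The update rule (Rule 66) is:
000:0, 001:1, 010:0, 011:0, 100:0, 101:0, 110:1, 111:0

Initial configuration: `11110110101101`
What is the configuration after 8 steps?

00010010000100
00100100001001
01001000010010
00010000100100
00100001001001
01000010010010
00000100100100
00001001001001

00001001001001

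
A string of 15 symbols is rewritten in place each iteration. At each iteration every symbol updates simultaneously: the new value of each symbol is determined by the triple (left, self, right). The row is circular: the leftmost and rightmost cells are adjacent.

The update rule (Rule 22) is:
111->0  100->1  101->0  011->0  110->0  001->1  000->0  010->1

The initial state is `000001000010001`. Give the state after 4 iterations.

iteration 1: 100011100111011
iteration 2: 010100011000000
iteration 3: 110110100100000
iteration 4: 000000111110001

000000111110001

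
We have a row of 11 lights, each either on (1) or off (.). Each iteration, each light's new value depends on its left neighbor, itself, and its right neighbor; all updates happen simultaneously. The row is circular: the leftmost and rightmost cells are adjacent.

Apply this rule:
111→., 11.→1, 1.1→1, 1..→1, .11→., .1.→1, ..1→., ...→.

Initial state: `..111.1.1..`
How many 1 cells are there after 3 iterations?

....111111.
.........11
1.........1
count of 1: 2

2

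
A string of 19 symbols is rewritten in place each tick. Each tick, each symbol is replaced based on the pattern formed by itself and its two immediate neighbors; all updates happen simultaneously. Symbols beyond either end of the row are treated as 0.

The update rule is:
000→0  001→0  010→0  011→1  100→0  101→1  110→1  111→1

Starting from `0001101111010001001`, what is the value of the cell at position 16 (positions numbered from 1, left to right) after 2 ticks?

0001111111100000000
0001111111100000000
position 16 holds 0

0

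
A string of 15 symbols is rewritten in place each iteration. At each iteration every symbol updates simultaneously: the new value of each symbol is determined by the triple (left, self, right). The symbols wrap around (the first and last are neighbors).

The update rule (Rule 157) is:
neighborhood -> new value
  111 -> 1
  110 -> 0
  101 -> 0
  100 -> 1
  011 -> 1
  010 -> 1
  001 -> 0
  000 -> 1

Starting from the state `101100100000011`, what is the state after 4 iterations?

001010111111011
101010111110010
101010111101010
101010111001010

101010111001010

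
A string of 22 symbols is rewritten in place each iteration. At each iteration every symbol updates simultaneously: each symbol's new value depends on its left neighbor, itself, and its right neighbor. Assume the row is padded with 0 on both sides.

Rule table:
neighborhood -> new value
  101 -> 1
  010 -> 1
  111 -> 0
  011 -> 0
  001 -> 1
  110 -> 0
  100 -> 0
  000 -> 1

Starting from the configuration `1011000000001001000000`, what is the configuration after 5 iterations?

1100011111111011011111
0001100000000100100000
1110001111111101101111
0000110000000010010000
1111000111111110110111

1111000111111110110111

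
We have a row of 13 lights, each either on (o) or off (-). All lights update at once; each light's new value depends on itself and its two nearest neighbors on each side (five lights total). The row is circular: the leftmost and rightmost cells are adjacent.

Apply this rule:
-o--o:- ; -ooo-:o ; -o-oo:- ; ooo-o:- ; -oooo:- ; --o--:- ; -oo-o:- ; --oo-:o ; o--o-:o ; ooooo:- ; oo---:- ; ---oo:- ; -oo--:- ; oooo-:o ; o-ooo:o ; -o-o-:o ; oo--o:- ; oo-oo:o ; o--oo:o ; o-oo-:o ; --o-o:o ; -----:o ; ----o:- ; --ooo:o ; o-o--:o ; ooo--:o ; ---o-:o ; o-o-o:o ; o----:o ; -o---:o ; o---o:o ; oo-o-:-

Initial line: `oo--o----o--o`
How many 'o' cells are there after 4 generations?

7

oo-o-oo-o--oo
o--o-o--o-oo-
o-oooo-oo-o--
o-o-o-oo--o-o
count of o: 7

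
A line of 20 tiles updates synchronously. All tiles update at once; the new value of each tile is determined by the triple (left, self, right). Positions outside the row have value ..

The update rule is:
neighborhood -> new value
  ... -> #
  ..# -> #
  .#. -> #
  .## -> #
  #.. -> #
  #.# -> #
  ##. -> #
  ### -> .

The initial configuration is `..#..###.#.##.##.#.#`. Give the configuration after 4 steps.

#....###...........#

######.#############
#....###...........#
######.#############  (repeats step 1; period 2)
step 4: #....###...........#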